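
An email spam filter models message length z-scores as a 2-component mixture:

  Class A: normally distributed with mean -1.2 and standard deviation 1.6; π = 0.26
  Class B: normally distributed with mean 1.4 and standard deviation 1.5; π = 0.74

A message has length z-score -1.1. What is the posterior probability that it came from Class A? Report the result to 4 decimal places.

0.5687

The responsibility of component k is w_k f_k(x) divided by Σ_j w_j f_j(x).
Component likelihoods at x = -1.1:
  L_A = (1/(1.6·√(2π)))·exp(−(-1.1−-1.2)²/(2·1.6²)) = 0.249339·exp(-0.00195) = 0.248852
  L_B = (1/(1.5·√(2π)))·exp(−(-1.1−1.4)²/(2·1.5²)) = 0.265962·exp(-1.38889) = 0.0663181
Multiply by the mixture weights:
  w_A·L_A = 0.26 × 0.248852 = 0.0647016
  w_B·L_B = 0.74 × 0.0663181 = 0.0490754
Denominator: 0.0647016 + 0.0490754 = 0.113777
Responsibility of Class A: 0.0647016 / 0.113777 ≈ 0.5687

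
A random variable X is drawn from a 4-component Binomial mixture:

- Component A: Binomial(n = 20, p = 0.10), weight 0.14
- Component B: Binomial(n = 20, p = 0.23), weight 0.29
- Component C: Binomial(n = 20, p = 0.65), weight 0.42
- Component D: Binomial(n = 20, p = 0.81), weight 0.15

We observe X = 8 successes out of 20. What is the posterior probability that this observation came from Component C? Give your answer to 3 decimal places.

0.313

P(component k | x) = π_k·f_k(x) / marginal(x), where marginal(x) = Σ_j π_j·f_j(x).
Component likelihoods at x = 8 successes out of 20:
  f_A = C(20,8)·0.10^8·0.90^12 = 125970·1e-08·0.28243 = 0.000355776
  f_B = C(20,8)·0.23^8·0.77^12 = 125970·7.8311e-06·0.0434399 = 0.0428527
  f_C = C(20,8)·0.65^8·0.35^12 = 125970·0.0318645·3.37922e-06 = 0.0135641
  f_D = C(20,8)·0.81^8·0.19^12 = 125970·0.185302·2.21331e-09 = 5.16643e-05
Unnormalised posteriors:
  π_A·f_A = 0.14 × 0.000355776 = 4.98087e-05
  π_B·f_B = 0.29 × 0.0428527 = 0.0124273
  π_C·f_C = 0.42 × 0.0135641 = 0.00569692
  π_D·f_D = 0.15 × 5.16643e-05 = 7.74964e-06
Normaliser: 4.98087e-05 + 0.0124273 + 0.00569692 + 7.74964e-06 = 0.0181818
P(Component C | 8 successes out of 20) ≈ 0.313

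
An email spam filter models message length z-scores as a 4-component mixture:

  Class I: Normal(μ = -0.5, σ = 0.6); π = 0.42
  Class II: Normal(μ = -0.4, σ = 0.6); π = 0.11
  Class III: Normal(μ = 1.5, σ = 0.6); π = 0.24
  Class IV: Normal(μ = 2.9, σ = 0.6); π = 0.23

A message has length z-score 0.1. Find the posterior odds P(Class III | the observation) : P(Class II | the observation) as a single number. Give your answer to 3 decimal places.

0.203

Posterior odds = (P(Z=i) f_i(x)) / (P(Z=j) f_j(x)); the normalising sum cancels.
Normal densities:
  p_I = 0.403285
  p_II = 0.469853
  p_III = 0.0437031
  p_IV = 1.24101e-05
Posterior odds = (P(Z=III)·p_III) / (P(Z=II)·p_II) = (0.24·0.0437031) / (0.11·0.469853) = 0.0104888 / 0.0516838 ≈ 0.203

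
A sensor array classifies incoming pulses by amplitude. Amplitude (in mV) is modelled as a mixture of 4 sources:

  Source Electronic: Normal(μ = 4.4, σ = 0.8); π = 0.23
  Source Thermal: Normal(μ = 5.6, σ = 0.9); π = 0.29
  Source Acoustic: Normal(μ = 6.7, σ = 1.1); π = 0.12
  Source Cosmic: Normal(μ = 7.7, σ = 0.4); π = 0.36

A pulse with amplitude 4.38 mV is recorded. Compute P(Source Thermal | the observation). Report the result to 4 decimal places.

0.3006

Apply Bayes' rule: the posterior for each component is proportional to its prior times its likelihood at x.
Evaluate each component's likelihood at the observed value:
  f_Electronic = (1/(0.8·√(2π)))·exp(−(4.38−4.4)²/(2·0.8²)) = 0.498678·exp(-0.00031) = 0.498522
  f_Thermal = (1/(0.9·√(2π)))·exp(−(4.38−5.6)²/(2·0.9²)) = 0.443269·exp(-0.91877) = 0.176869
  f_Acoustic = (1/(1.1·√(2π)))·exp(−(4.38−6.7)²/(2·1.1²)) = 0.362675·exp(-2.22413) = 0.0392274
  f_Cosmic = (1/(0.4·√(2π)))·exp(−(4.38−7.7)²/(2·0.4²)) = 0.997356·exp(-34.44500) = 1.09541e-15
Weight by the priors:
  π_Electronic·f_Electronic = 0.23 × 0.498522 = 0.11466
  π_Thermal·f_Thermal = 0.29 × 0.176869 = 0.0512921
  π_Acoustic·f_Acoustic = 0.12 × 0.0392274 = 0.00470728
  π_Cosmic·f_Cosmic = 0.36 × 1.09541e-15 = 3.94348e-16
Normaliser: 0.11466 + 0.0512921 + 0.00470728 + 3.94348e-16 = 0.170659
P(Source Thermal | 4.38 mV) = 0.0512921 / 0.170659 ≈ 0.3006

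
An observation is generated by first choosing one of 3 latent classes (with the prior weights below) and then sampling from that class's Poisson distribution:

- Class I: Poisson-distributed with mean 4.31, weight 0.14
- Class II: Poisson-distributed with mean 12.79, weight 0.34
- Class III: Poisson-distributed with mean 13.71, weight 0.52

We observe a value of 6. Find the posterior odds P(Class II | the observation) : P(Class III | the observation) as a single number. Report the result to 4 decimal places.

1.0815

The posterior odds equal the prior odds times the likelihood ratio: (w_i/w_j)·(f_i(x)/f_j(x)).
Poisson probabilities:
  p_I = 0.119597
  p_II = 0.0169537
  p_III = 0.0102498
Odds = (0.34/0.52) × (0.0169537/0.0102498) = 0.653846 × 1.65405 ≈ 1.0815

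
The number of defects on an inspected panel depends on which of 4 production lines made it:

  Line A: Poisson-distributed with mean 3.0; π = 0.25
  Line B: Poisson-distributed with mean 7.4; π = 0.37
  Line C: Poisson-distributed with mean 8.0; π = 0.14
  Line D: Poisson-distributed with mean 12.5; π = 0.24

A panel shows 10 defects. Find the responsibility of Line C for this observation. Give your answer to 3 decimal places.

0.205

The responsibility of component k is π_k f_k(x) divided by Σ_j π_j f_j(x).
Component likelihoods at x = 10 defects:
  L_A = e^(−3.0)·3.0^10/10! = 0.000810151
  L_B = e^(−7.4)·7.4^10/10! = 0.0829421
  L_C = e^(−8.0)·8.0^10/10! = 0.0992615
  L_D = e^(−12.5)·12.5^10/10! = 0.0956436
Weight by the priors:
  π_A·L_A = 0.25 × 0.000810151 = 0.000202538
  π_B·L_B = 0.37 × 0.0829421 = 0.0306886
  π_C·L_C = 0.14 × 0.0992615 = 0.0138966
  π_D·L_D = 0.24 × 0.0956436 = 0.0229545
Normaliser: 0.000202538 + 0.0306886 + 0.0138966 + 0.0229545 = 0.0677422
P(Line C | 10 defects) = 0.0138966 / 0.0677422 ≈ 0.205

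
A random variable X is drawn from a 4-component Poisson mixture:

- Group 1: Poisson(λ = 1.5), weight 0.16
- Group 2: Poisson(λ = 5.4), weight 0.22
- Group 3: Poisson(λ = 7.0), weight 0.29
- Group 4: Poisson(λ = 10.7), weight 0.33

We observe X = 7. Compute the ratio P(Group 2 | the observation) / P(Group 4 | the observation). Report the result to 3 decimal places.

Only the two components matter; the odds are (w_i f_i(x)) / (w_j f_j(x)).
Component likelihoods at x = 7:
  p_1 = e^(−1.5)·1.5^7/7! = 0.000756426
  p_2 = e^(−5.4)·5.4^7/7! = 0.119987
  p_3 = e^(−7.0)·7.0^7/7! = 0.149003
  p_4 = e^(−10.7)·10.7^7/7! = 0.0718298
0.0263972 / 0.0237039 ≈ 1.114

1.114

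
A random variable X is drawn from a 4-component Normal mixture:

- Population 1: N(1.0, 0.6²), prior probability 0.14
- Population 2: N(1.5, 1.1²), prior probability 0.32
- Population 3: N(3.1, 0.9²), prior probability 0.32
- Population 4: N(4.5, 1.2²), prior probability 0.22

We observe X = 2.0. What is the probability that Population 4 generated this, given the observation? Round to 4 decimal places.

P(component k | x) = π_k·f_k(x) / marginal(x), where marginal(x) = Σ_j π_j·f_j(x).
Evaluate each component's likelihood at the observed value:
  f_1 = 0.165795
  f_2 = 0.327079
  f_3 = 0.210033
  f_4 = 0.0379533
Multiply by the mixture weights:
  π_1·f_1 = 0.14 × 0.165795 = 0.0232113
  π_2·f_2 = 0.32 × 0.327079 = 0.104665
  π_3·f_3 = 0.32 × 0.210033 = 0.0672105
  π_4·f_4 = 0.22 × 0.0379533 = 0.00834972
Marginal: 0.0232113 + 0.104665 + 0.0672105 + 0.00834972 = 0.203437
P(Population 4 | 2.0) = 0.00834972 / 0.203437 ≈ 0.0410

0.0410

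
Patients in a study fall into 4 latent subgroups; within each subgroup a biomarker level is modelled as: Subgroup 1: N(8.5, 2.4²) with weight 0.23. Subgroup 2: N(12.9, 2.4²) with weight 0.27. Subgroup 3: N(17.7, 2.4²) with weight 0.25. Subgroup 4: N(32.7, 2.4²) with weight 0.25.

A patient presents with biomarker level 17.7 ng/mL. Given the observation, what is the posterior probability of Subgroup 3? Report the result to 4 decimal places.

P(component k | x) = π_k·f_k(x) / marginal(x), where marginal(x) = Σ_j π_j·f_j(x).
Component likelihoods at x = 17.7 ng/mL:
  f_1 = 0.000107113
  f_2 = 0.0224962
  f_3 = 0.166226
  f_4 = 5.47501e-10
Unnormalised posteriors:
  π_1·f_1 = 0.23 × 0.000107113 = 2.46359e-05
  π_2·f_2 = 0.27 × 0.0224962 = 0.00607398
  π_3·f_3 = 0.25 × 0.166226 = 0.0415565
  π_4·f_4 = 0.25 × 5.47501e-10 = 1.36875e-10
Normaliser: 2.46359e-05 + 0.00607398 + 0.0415565 + 1.36875e-10 = 0.0476551
P(Subgroup 3 | 17.7 ng/mL) = 0.0415565 / 0.0476551 ≈ 0.8720

0.8720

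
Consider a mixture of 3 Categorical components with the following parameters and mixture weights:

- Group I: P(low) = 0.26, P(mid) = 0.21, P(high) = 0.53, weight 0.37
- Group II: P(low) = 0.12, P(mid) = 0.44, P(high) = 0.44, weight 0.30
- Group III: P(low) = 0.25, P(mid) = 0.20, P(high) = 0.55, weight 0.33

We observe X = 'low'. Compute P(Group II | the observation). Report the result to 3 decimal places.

0.168

P(component k | x) = π_k·f_k(x) / marginal(x), where marginal(x) = Σ_j π_j·f_j(x).
Component likelihoods at x = 'low':
  p_I = P(low | comp) = 0.26
  p_II = P(low | comp) = 0.12
  p_III = P(low | comp) = 0.25
Prior × likelihood for each component:
  π_I·p_I = 0.37 × 0.26 = 0.0962
  π_II·p_II = 0.30 × 0.12 = 0.036
  π_III·p_III = 0.33 × 0.25 = 0.0825
Sum: 0.0962 + 0.036 + 0.0825 = 0.2147
P(Group II | x) = 0.036 / 0.2147 ≈ 0.168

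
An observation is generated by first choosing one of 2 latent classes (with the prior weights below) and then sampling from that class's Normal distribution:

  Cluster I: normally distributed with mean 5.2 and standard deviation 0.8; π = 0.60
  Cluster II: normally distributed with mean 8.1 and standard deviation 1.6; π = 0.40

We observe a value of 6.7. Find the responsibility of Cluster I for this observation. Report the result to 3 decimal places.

The responsibility of component k is π_k f_k(x) divided by Σ_j π_j f_j(x).
Evaluate each component's likelihood at the observed value:
  p_I = (1/(0.8·√(2π)))·exp(−(6.7−5.2)²/(2·0.8²)) = 0.498678·exp(-1.75781) = 0.0859828
  p_II = (1/(1.6·√(2π)))·exp(−(6.7−8.1)²/(2·1.6²)) = 0.249339·exp(-0.38281) = 0.170034
Multiply by the mixture weights:
  π_I·p_I = 0.60 × 0.0859828 = 0.0515897
  π_II·p_II = 0.40 × 0.170034 = 0.0680137
Marginal: 0.0515897 + 0.0680137 = 0.119603
So the posterior for Cluster I is 0.0515897 / 0.119603 ≈ 0.431.

0.431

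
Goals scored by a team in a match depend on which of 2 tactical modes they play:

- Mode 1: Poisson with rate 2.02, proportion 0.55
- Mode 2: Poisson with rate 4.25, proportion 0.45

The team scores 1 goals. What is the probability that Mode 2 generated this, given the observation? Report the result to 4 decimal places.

The responsibility of component k is w_k f_k(x) divided by Σ_j w_j f_j(x).
Component likelihoods at x = 1 goals:
  p_1 = 0.267964
  p_2 = 0.060623
Prior × likelihood for each component:
  w_1·p_1 = 0.55 × 0.267964 = 0.14738
  w_2·p_2 = 0.45 × 0.060623 = 0.0272803
Marginal: 0.14738 + 0.0272803 = 0.174661
So the posterior for Mode 2 is 0.0272803 / 0.174661 ≈ 0.1562.

0.1562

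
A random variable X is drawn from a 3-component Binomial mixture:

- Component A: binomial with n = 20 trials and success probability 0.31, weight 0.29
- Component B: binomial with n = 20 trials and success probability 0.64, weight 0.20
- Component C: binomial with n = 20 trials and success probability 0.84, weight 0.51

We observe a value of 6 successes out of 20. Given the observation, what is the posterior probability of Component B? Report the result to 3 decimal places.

0.006

By Bayes' theorem, P(k | x) = π_k f_k(x) / Σ_j π_j f_j(x).
Binomial probabilities:
  L_A = 0.19074
  L_B = 0.00163568
  L_C = 9.81159e-08
Multiply by the mixture weights:
  π_A·L_A = 0.29 × 0.19074 = 0.0553145
  π_B·L_B = 0.20 × 0.00163568 = 0.000327136
  π_C·L_C = 0.51 × 9.81159e-08 = 5.00391e-08
Sum: 0.0553145 + 0.000327136 + 5.00391e-08 = 0.0556417
P(Component B | the observation) = 0.000327136 / 0.0556417 ≈ 0.006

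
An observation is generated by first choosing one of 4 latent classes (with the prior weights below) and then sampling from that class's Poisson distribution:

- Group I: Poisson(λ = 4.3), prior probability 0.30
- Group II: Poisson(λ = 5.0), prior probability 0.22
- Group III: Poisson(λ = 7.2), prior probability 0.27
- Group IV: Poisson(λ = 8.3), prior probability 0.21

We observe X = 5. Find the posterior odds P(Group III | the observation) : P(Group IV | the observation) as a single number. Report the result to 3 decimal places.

1.897

The posterior odds equal the prior odds times the likelihood ratio: (π_i/π_j)·(f_i(x)/f_j(x)).
Poisson probabilities:
  f_I = 0.166224
  f_II = 0.175467
  f_III = 0.120382
  f_IV = 0.0815765
0.0325031 / 0.0171311 ≈ 1.897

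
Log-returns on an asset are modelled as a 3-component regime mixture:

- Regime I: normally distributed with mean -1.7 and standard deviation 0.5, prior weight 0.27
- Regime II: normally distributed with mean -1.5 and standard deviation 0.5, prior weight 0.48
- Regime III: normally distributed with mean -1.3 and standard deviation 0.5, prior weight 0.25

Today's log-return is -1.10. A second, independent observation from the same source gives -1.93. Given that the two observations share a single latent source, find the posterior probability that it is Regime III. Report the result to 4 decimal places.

The responsibility of component k is π_k f_k(x) divided by Σ_j π_j f_j(x).
Since both observations come from the same component, the likelihood for component k is f_k(x₁)·f_k(x₂).
  L_I = [(1/(0.5·√(2π)))·exp(−(-1.10−-1.7)²/(2·0.5²)) = 0.797885·exp(-0.72000) = 0.388372] × [0.717781] = 0.278766
  L_II = [(1/(0.5·√(2π)))·exp(−(-1.10−-1.5)²/(2·0.5²)) = 0.797885·exp(-0.32000) = 0.579383] × [0.551236] = 0.319377
  L_III = [(1/(0.5·√(2π)))·exp(−(-1.10−-1.3)²/(2·0.5²)) = 0.797885·exp(-0.08000) = 0.73654] × [0.360742] = 0.265701
Unnormalised posteriors:
  π_I·L_I = 0.27 × 0.278766 = 0.0752668
  π_II·L_II = 0.48 × 0.319377 = 0.153301
  π_III·L_III = 0.25 × 0.265701 = 0.0664253
Normaliser: 0.0752668 + 0.153301 + 0.0664253 = 0.294993
Responsibility of Regime III: 0.0664253 / 0.294993 ≈ 0.2252

0.2252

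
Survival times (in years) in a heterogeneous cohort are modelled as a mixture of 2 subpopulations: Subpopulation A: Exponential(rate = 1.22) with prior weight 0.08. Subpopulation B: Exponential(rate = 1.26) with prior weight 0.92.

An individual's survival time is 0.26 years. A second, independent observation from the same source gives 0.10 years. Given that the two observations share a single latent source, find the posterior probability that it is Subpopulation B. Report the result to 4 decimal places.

Posterior ∝ prior × likelihood, so P(k | x) ∝ π_k f_k(x); normalise over all components.
Since both observations come from the same component, the likelihood for component k is f_k(x₁)·f_k(x₂).
  p_A = [0.888386] × [1.07988] = 0.959351
  p_B = [0.908021] × [1.11083] = 1.00866
Weight by the priors:
  π_A·p_A = 0.08 × 0.959351 = 0.0767481
  π_B·p_B = 0.92 × 1.00866 = 0.927968
Denominator: 0.0767481 + 0.927968 = 1.00472
Responsibility of Subpopulation B: 0.927968 / 1.00472 ≈ 0.9236

0.9236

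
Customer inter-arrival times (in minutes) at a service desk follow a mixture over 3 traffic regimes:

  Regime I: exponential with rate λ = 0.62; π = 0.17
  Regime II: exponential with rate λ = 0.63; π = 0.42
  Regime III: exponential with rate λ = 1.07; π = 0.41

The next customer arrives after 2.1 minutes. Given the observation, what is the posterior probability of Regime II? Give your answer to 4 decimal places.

Apply Bayes' rule: the posterior for each component is proportional to its prior times its likelihood at x.
Component likelihoods at x = 2.1 minutes:
  f_I = 0.62·e^(−0.62·2.1) = 0.62·e^(−1.3020) = 0.168632
  f_II = 0.63·e^(−0.63·2.1) = 0.63·e^(−1.3230) = 0.167791
  f_III = 1.07·e^(−1.07·2.1) = 1.07·e^(−2.2470) = 0.113116
Prior × likelihood for each component:
  w_I·f_I = 0.17 × 0.168632 = 0.0286675
  w_II·f_II = 0.42 × 0.167791 = 0.0704723
  w_III·f_III = 0.41 × 0.113116 = 0.0463776
Marginal: 0.0286675 + 0.0704723 + 0.0463776 = 0.145517
P(Regime II | the observation) ≈ 0.4843

0.4843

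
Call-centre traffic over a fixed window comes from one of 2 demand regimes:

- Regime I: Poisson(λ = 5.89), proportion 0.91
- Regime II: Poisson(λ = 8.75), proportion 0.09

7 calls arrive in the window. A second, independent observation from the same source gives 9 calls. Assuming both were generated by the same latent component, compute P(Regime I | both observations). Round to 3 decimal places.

The responsibility of component k is π_k f_k(x) divided by Σ_j π_j f_j(x).
Since both observations come from the same component, the likelihood for component k is f_k(x₁)·f_k(x₂).
  L_I = [e^(−5.89)·5.89^7/7! = 0.135015] × [0.0650549] = 0.00878339
  L_II = [e^(−8.75)·8.75^7/7! = 0.123466] × [0.13129] = 0.01621
Unnormalised posteriors:
  π_I·L_I = 0.91 × 0.00878339 = 0.00799288
  π_II·L_II = 0.09 × 0.01621 = 0.0014589
Sum: 0.00799288 + 0.0014589 = 0.00945178
P(Regime I | x₁,x₂) = 0.00799288 / 0.00945178 ≈ 0.846

0.846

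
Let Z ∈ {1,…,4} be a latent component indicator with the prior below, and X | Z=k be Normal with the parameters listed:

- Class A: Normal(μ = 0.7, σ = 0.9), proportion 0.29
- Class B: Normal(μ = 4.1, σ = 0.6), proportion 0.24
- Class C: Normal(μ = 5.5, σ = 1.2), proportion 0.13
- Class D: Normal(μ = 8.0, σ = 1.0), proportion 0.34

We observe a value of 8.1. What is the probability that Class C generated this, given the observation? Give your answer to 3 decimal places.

Posterior ∝ prior × likelihood, so P(k | x) ∝ π_k f_k(x); normalise over all components.
Normal densities:
  f_A = (1/(0.9·√(2π)))·exp(−(8.1−0.7)²/(2·0.9²)) = 0.443269·exp(-33.80247) = 9.25639e-16
  f_B = (1/(0.6·√(2π)))·exp(−(8.1−4.1)²/(2·0.6²)) = 0.664904·exp(-22.22222) = 1.48515e-10
  f_C = (1/(1.2·√(2π)))·exp(−(8.1−5.5)²/(2·1.2²)) = 0.332452·exp(-2.34722) = 0.0317939
  f_D = (1/(1.0·√(2π)))·exp(−(8.1−8.0)²/(2·1.0²)) = 0.398942·exp(-0.00500) = 0.396953
Multiply by the mixture weights:
  π_A·f_A = 0.29 × 9.25639e-16 = 2.68435e-16
  π_B·f_B = 0.24 × 1.48515e-10 = 3.56436e-11
  π_C·f_C = 0.13 × 0.0317939 = 0.0041332
  π_D·f_D = 0.34 × 0.396953 = 0.134964
Denominator: 2.68435e-16 + 3.56436e-11 + 0.0041332 + 0.134964 = 0.139097
P(Class C | data) ≈ 0.030

0.030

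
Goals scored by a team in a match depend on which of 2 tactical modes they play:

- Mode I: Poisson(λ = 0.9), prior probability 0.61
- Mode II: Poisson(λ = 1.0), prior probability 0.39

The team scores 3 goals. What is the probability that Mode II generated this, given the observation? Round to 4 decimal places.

The responsibility of component k is w_k f_k(x) divided by Σ_j w_j f_j(x).
Poisson probabilities:
  f_I = 0.0493982
  f_II = 0.0613132
Multiply by the mixture weights:
  w_I·f_I = 0.61 × 0.0493982 = 0.0301329
  w_II·f_II = 0.39 × 0.0613132 = 0.0239122
Marginal: 0.0301329 + 0.0239122 = 0.0540451
P(Mode II | x) = 0.0239122 / 0.0540451 ≈ 0.4424

0.4424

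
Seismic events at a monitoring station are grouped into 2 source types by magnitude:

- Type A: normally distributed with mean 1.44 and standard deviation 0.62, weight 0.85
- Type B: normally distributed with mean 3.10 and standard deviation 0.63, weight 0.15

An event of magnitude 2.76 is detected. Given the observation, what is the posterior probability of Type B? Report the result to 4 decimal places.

The responsibility of component k is π_k f_k(x) divided by Σ_j π_j f_j(x).
Component likelihoods at x = 2.76:
  f_A = (1/(0.62·√(2π)))·exp(−(2.76−1.44)²/(2·0.62²)) = 0.643455·exp(-2.26639) = 0.0667172
  f_B = (1/(0.63·√(2π)))·exp(−(2.76−3.10)²/(2·0.63²)) = 0.633242·exp(-0.14563) = 0.547424
Prior × likelihood for each component:
  π_A·f_A = 0.85 × 0.0667172 = 0.0567097
  π_B·f_B = 0.15 × 0.547424 = 0.0821136
Marginal: 0.0567097 + 0.0821136 = 0.138823
P(Type B | the observation) ≈ 0.5915

0.5915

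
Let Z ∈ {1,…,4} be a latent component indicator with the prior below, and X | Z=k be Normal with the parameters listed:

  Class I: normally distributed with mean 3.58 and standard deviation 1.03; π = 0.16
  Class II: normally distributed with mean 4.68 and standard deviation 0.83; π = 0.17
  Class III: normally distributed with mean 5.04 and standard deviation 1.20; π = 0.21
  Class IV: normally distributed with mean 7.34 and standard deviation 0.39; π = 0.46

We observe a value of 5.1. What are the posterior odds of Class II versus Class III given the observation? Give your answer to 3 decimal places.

1.031

Posterior odds = (π_i f_i(x)) / (π_j f_j(x)); the normalising sum cancels.
Component likelihoods at x = 5.1:
  f_I = 0.130369
  f_II = 0.422892
  f_III = 0.332037
  f_IV = 7.02124e-08
0.0718916 / 0.0697277 ≈ 1.031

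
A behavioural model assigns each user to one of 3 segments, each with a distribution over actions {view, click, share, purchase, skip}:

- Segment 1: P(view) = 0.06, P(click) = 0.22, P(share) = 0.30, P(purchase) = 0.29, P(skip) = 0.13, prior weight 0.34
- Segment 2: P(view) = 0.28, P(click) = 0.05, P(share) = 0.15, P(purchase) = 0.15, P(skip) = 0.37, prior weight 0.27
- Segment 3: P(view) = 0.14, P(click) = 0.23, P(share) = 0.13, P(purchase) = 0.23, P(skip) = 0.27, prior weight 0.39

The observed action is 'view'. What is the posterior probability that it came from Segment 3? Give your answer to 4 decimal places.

0.3625

Apply Bayes' rule: the posterior for each component is proportional to its prior times its likelihood at x.
Evaluate each component's likelihood at the observed value:
  f_1 = 0.06
  f_2 = 0.28
  f_3 = 0.14
Unnormalised posteriors:
  π_1·f_1 = 0.34 × 0.06 = 0.0204
  π_2·f_2 = 0.27 × 0.28 = 0.0756
  π_3·f_3 = 0.39 × 0.14 = 0.0546
Denominator: 0.0204 + 0.0756 + 0.0546 = 0.1506
Responsibility of Segment 3: 0.0546 / 0.1506 ≈ 0.3625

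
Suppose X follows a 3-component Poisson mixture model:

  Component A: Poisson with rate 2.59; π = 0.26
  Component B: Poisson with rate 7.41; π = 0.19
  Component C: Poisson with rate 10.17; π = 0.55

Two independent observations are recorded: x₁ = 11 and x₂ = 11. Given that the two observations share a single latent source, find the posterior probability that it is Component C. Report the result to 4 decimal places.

By Bayes' theorem, P(k | x) = π_k f_k(x) / Σ_j π_j f_j(x).
Since both observations come from the same component, the likelihood for component k is f_k(x₁)·f_k(x₂).
  f_A = [e^(−2.59)·2.59^11/11! = 6.61179e-05] × [6.61179e-05] = 4.37158e-09
  f_B = [e^(−7.41)·7.41^11/11! = 0.056069] × [0.056069] = 0.00314373
  f_C = [e^(−10.17)·10.17^11/11! = 0.115505] × [0.115505] = 0.0133413
Prior × likelihood for each component:
  π_A·f_A = 0.26 × 4.37158e-09 = 1.13661e-09
  π_B·f_B = 0.19 × 0.00314373 = 0.000597308
  π_C·f_C = 0.55 × 0.0133413 = 0.00733774
Marginal: 1.13661e-09 + 0.000597308 + 0.00733774 = 0.00793505
P(Component C | x₁,x₂) ≈ 0.9247

0.9247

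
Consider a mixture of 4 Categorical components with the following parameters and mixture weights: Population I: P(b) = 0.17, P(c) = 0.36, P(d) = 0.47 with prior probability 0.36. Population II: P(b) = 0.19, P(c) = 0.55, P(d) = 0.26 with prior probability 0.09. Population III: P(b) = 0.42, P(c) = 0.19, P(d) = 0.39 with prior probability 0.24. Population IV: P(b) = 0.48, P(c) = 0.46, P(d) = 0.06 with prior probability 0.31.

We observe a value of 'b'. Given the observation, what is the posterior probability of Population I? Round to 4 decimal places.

By Bayes' theorem, P(k | x) = π_k f_k(x) / Σ_j π_j f_j(x).
Component likelihoods at x = 'b':
  L_I = 0.17
  L_II = 0.19
  L_III = 0.42
  L_IV = 0.48
Prior × likelihood for each component:
  π_I·L_I = 0.36 × 0.17 = 0.0612
  π_II·L_II = 0.09 × 0.19 = 0.0171
  π_III·L_III = 0.24 × 0.42 = 0.1008
  π_IV·L_IV = 0.31 × 0.48 = 0.1488
Normaliser: 0.0612 + 0.0171 + 0.1008 + 0.1488 = 0.3279
P(Population I | 'b') = 0.0612 / 0.3279 ≈ 0.1866

0.1866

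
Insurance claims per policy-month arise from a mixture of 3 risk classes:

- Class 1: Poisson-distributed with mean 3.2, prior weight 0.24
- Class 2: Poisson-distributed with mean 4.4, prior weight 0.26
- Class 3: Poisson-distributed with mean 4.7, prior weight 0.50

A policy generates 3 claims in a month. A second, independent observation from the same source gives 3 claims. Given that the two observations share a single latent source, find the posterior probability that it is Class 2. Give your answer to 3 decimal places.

Apply Bayes' rule: the posterior for each component is proportional to its prior times its likelihood at x.
Since both observations come from the same component, the likelihood for component k is f_k(x₁)·f_k(x₂).
  L_1 = [e^(−3.2)·3.2^3/3! = 0.222616] × [0.222616] = 0.0495579
  L_2 = [e^(−4.4)·4.4^3/3! = 0.174305] × [0.174305] = 0.0303824
  L_3 = [e^(−4.7)·4.7^3/3! = 0.157383] × [0.157383] = 0.0247695
Unnormalised posteriors:
  π_1·L_1 = 0.24 × 0.0495579 = 0.0118939
  π_2·L_2 = 0.26 × 0.0303824 = 0.00789942
  π_3·L_3 = 0.50 × 0.0247695 = 0.0123847
Evidence: 0.0118939 + 0.00789942 + 0.0123847 = 0.032178
P(Class 2 | data) = 0.00789942 / 0.032178 ≈ 0.245

0.245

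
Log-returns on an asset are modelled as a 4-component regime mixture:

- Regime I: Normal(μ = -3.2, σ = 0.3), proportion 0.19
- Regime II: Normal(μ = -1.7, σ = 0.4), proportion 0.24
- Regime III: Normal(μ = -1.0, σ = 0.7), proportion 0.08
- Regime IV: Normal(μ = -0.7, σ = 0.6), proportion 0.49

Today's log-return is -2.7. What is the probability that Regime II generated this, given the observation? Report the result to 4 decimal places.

0.1363

P(component k | x) = w_k·f_k(x) / marginal(x), where marginal(x) = Σ_j w_j·f_j(x).
Normal densities:
  f_I = 0.33159
  f_II = 0.0438208
  f_III = 0.0298598
  f_IV = 0.00257046
Weight by the priors:
  w_I·f_I = 0.19 × 0.33159 = 0.0630022
  w_II·f_II = 0.24 × 0.0438208 = 0.010517
  w_III·f_III = 0.08 × 0.0298598 = 0.00238878
  w_IV·f_IV = 0.49 × 0.00257046 = 0.00125953
Sum: 0.0630022 + 0.010517 + 0.00238878 + 0.00125953 = 0.0771675
Responsibility of Regime II: 0.010517 / 0.0771675 ≈ 0.1363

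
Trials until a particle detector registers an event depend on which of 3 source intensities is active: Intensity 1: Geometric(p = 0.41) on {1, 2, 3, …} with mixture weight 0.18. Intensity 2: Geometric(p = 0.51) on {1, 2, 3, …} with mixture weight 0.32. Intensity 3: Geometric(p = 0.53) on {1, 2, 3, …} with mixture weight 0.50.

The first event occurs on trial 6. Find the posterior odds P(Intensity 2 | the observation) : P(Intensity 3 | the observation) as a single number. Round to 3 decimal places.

0.759

Only the two components matter; the odds are (w_i f_i(x)) / (w_j f_j(x)).
Geometric probabilities:
  L_1 = 0.41·(1−0.41)^5 = 0.41·0.0714924 = 0.0293119
  L_2 = 0.51·(1−0.51)^5 = 0.51·0.0282475 = 0.0144062
  L_3 = 0.53·(1−0.53)^5 = 0.53·0.0229345 = 0.0121553
Posterior odds = (w_2·L_2) / (w_3·L_3) = (0.32·0.0144062) / (0.50·0.0121553) = 0.00461 / 0.00607764 ≈ 0.759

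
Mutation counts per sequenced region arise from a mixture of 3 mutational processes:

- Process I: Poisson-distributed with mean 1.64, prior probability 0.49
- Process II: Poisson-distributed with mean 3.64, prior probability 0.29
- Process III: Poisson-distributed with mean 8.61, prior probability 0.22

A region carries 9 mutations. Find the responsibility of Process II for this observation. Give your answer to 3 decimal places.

P(component k | x) = P(Z=k)·f_k(x) / marginal(x), where marginal(x) = Σ_j P(Z=j)·f_j(x).
Evaluate each component's likelihood at the observed value:
  p_I = 4.58763e-05
  p_II = 0.00811554
  p_III = 0.130614
Multiply by the mixture weights:
  P(Z=I)·p_I = 0.49 × 4.58763e-05 = 2.24794e-05
  P(Z=II)·p_II = 0.29 × 0.00811554 = 0.00235351
  P(Z=III)·p_III = 0.22 × 0.130614 = 0.0287351
Normaliser: 2.24794e-05 + 0.00235351 + 0.0287351 = 0.0311111
P(Process II | x) = 0.00235351 / 0.0311111 ≈ 0.076

0.076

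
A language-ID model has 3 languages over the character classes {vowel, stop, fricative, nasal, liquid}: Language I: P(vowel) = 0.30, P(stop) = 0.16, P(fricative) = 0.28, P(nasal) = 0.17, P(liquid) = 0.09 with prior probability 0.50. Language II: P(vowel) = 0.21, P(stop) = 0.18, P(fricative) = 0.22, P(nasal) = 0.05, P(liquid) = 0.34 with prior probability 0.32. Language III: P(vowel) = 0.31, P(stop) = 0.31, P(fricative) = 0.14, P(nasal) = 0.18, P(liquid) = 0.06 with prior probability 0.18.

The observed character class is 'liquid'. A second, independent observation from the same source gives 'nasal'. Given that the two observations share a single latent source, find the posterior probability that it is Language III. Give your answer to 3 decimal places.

0.129

Posterior ∝ prior × likelihood, so P(k | x) ∝ w_k f_k(x); normalise over all components.
Since both observations come from the same component, the likelihood for component k is f_k(x₁)·f_k(x₂).
  L_I = [0.09] × [0.17] = 0.0153
  L_II = [0.34] × [0.05] = 0.017
  L_III = [0.06] × [0.18] = 0.0108
Unnormalised posteriors:
  w_I·L_I = 0.50 × 0.0153 = 0.00765
  w_II·L_II = 0.32 × 0.017 = 0.00544
  w_III·L_III = 0.18 × 0.0108 = 0.001944
Normaliser: 0.00765 + 0.00544 + 0.001944 = 0.015034
So the posterior for Language III is 0.001944 / 0.015034 ≈ 0.129.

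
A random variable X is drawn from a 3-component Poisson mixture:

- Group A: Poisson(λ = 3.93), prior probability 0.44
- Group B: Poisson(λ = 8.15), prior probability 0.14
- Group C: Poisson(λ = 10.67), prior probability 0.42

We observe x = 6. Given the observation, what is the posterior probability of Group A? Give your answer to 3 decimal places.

0.548

Posterior ∝ prior × likelihood, so P(k | x) ∝ π_k f_k(x); normalise over all components.
Component likelihoods at x = 6:
  L_A = e^(−3.93)·3.93^6/6! = 0.100518
  L_B = e^(−8.15)·8.15^6/6! = 0.11752
  L_C = e^(−10.67)·10.67^6/6! = 0.0476137
Multiply by the mixture weights:
  π_A·L_A = 0.44 × 0.100518 = 0.0442281
  π_B·L_B = 0.14 × 0.11752 = 0.0164529
  π_C·L_C = 0.42 × 0.0476137 = 0.0199978
Evidence: 0.0442281 + 0.0164529 + 0.0199978 = 0.0806787
So the posterior for Group A is 0.0442281 / 0.0806787 ≈ 0.548.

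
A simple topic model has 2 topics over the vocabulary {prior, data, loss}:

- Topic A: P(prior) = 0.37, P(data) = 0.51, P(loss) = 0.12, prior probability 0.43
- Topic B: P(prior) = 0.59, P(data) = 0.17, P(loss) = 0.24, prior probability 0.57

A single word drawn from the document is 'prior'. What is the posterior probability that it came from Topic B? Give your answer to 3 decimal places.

P(component k | x) = P(Z=k)·f_k(x) / marginal(x), where marginal(x) = Σ_j P(Z=j)·f_j(x).
Component likelihoods at x = 'prior':
  p_A = P(prior | comp) = 0.37
  p_B = P(prior | comp) = 0.59
Unnormalised posteriors:
  P(Z=A)·p_A = 0.43 × 0.37 = 0.1591
  P(Z=B)·p_B = 0.57 × 0.59 = 0.3363
Sum: 0.1591 + 0.3363 = 0.4954
P(Topic B | the observation) ≈ 0.679

0.679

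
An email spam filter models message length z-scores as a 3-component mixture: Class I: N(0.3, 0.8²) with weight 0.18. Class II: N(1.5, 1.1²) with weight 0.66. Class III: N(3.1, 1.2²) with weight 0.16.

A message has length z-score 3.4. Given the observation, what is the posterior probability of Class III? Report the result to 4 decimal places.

0.4889

P(component k | x) = P(Z=k)·f_k(x) / marginal(x), where marginal(x) = Σ_j P(Z=j)·f_j(x).
Component likelihoods at x = 3.4:
  p_I = (1/(0.8·√(2π)))·exp(−(3.4−0.3)²/(2·0.8²)) = 0.498678·exp(-7.50781) = 0.000273665
  p_II = (1/(1.1·√(2π)))·exp(−(3.4−1.5)²/(2·1.1²)) = 0.362675·exp(-1.49174) = 0.0815952
  p_III = (1/(1.2·√(2π)))·exp(−(3.4−3.1)²/(2·1.2²)) = 0.332452·exp(-0.03125) = 0.322223
Unnormalised posteriors:
  P(Z=I)·p_I = 0.18 × 0.000273665 = 4.92596e-05
  P(Z=II)·p_II = 0.66 × 0.0815952 = 0.0538529
  P(Z=III)·p_III = 0.16 × 0.322223 = 0.0515557
Evidence: 4.92596e-05 + 0.0538529 + 0.0515557 = 0.105458
P(Class III | data) = 0.0515557 / 0.105458 ≈ 0.4889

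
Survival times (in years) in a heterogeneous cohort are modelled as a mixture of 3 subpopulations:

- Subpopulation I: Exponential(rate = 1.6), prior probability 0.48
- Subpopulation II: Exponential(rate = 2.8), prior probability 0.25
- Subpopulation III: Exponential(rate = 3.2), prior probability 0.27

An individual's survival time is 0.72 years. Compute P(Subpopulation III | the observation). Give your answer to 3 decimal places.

By Bayes' theorem, P(k | x) = w_k f_k(x) / Σ_j w_j f_j(x).
Exponential densities:
  f_I = 0.505607
  f_II = 0.372924
  f_III = 0.319548
Weight by the priors:
  w_I·f_I = 0.48 × 0.505607 = 0.242691
  w_II·f_II = 0.25 × 0.372924 = 0.093231
  w_III·f_III = 0.27 × 0.319548 = 0.0862778
Evidence: 0.242691 + 0.093231 + 0.0862778 = 0.4222
P(Subpopulation III | 0.72 years) ≈ 0.204

0.204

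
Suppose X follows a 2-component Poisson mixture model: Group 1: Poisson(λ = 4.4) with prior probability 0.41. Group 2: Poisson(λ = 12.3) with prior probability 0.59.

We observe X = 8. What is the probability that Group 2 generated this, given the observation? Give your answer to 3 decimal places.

0.666

Apply Bayes' rule: the posterior for each component is proportional to its prior times its likelihood at x.
Poisson probabilities:
  L_1 = e^(−4.4)·4.4^8/8! = 0.0427765
  L_2 = e^(−12.3)·12.3^8/8! = 0.0591423
Unnormalised posteriors:
  w_1·L_1 = 0.41 × 0.0427765 = 0.0175384
  w_2·L_2 = 0.59 × 0.0591423 = 0.034894
Marginal: 0.0175384 + 0.034894 = 0.0524323
Responsibility of Group 2: 0.034894 / 0.0524323 ≈ 0.666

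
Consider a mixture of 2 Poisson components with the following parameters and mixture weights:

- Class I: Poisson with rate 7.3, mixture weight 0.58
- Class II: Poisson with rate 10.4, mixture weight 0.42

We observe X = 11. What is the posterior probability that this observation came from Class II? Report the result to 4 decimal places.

Apply Bayes' rule: the posterior for each component is proportional to its prior times its likelihood at x.
Component likelihoods at x = 11:
  L_I = 0.0530941
  L_II = 0.117368
Weight by the priors:
  π_I·L_I = 0.58 × 0.0530941 = 0.0307946
  π_II·L_II = 0.42 × 0.117368 = 0.0492944
Marginal: 0.0307946 + 0.0492944 = 0.080089
Responsibility of Class II: 0.0492944 / 0.080089 ≈ 0.6155

0.6155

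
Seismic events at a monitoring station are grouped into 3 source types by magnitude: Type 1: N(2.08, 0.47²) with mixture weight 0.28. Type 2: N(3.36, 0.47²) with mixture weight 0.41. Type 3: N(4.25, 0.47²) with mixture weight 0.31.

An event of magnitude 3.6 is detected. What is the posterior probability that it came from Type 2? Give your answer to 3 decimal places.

Apply Bayes' rule: the posterior for each component is proportional to its prior times its likelihood at x.
Normal densities:
  L_1 = 0.00454635
  L_2 = 0.745059
  L_3 = 0.326204
Multiply by the mixture weights:
  w_1·L_1 = 0.28 × 0.00454635 = 0.00127298
  w_2·L_2 = 0.41 × 0.745059 = 0.305474
  w_3·L_3 = 0.31 × 0.326204 = 0.101123
Sum: 0.00127298 + 0.305474 + 0.101123 = 0.407871
Responsibility of Type 2: 0.305474 / 0.407871 ≈ 0.749

0.749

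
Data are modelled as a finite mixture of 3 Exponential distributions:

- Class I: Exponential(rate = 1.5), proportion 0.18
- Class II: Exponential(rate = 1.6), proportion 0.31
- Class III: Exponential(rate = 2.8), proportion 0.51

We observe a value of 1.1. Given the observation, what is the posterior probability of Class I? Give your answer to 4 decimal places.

0.2557

P(component k | x) = π_k·f_k(x) / marginal(x), where marginal(x) = Σ_j π_j·f_j(x).
Evaluate each component's likelihood at the observed value:
  f_I = 1.5·e^(−1.5·1.1) = 1.5·e^(−1.6500) = 0.288075
  f_II = 1.6·e^(−1.6·1.1) = 1.6·e^(−1.7600) = 0.275272
  f_III = 2.8·e^(−2.8·1.1) = 2.8·e^(−3.0800) = 0.128686
Prior × likelihood for each component:
  π_I·f_I = 0.18 × 0.288075 = 0.0518535
  π_II·f_II = 0.31 × 0.275272 = 0.0853343
  π_III·f_III = 0.51 × 0.128686 = 0.0656298
Marginal: 0.0518535 + 0.0853343 + 0.0656298 = 0.202818
So the posterior for Class I is 0.0518535 / 0.202818 ≈ 0.2557.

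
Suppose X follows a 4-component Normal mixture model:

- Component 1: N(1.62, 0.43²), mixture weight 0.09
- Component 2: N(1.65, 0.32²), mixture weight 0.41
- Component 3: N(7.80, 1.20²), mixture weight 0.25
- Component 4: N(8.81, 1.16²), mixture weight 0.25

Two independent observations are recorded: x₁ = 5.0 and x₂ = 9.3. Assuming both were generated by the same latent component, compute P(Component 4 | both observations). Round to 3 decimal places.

0.129

P(component k | x) = P(Z=k)·f_k(x) / marginal(x), where marginal(x) = Σ_j P(Z=j)·f_j(x).
Since both observations come from the same component, the likelihood for component k is f_k(x₁)·f_k(x₂).
  L_1 = [3.55291e-14] × [4.99222e-70] = 1.77369e-83
  L_2 = [1.98412e-24] × [9.86741e-125] = 1.95781e-148
  L_3 = [0.0218516] × [0.152208] = 0.00332598
  L_4 = [0.00156281] × [0.314562] = 0.000491599
Unnormalised posteriors:
  P(Z=1)·L_1 = 0.09 × 1.77369e-83 = 1.59632e-84
  P(Z=2)·L_2 = 0.41 × 1.95781e-148 = 8.02703e-149
  P(Z=3)·L_3 = 0.25 × 0.00332598 = 0.000831494
  P(Z=4)·L_4 = 0.25 × 0.000491599 = 0.0001229
Normaliser: 1.59632e-84 + 8.02703e-149 + 0.000831494 + 0.0001229 = 0.000954394
So the posterior for Component 4 is 0.0001229 / 0.000954394 ≈ 0.129.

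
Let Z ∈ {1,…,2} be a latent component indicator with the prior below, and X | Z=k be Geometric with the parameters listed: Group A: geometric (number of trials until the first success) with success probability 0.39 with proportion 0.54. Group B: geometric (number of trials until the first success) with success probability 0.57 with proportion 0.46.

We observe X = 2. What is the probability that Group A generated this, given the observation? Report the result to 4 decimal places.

Posterior ∝ prior × likelihood, so P(k | x) ∝ π_k f_k(x); normalise over all components.
Evaluate each component's likelihood at the observed value:
  f_A = 0.2379
  f_B = 0.2451
Prior × likelihood for each component:
  π_A·f_A = 0.54 × 0.2379 = 0.128466
  π_B·f_B = 0.46 × 0.2451 = 0.112746
Normaliser: 0.128466 + 0.112746 = 0.241212
P(Group A | data) ≈ 0.5326

0.5326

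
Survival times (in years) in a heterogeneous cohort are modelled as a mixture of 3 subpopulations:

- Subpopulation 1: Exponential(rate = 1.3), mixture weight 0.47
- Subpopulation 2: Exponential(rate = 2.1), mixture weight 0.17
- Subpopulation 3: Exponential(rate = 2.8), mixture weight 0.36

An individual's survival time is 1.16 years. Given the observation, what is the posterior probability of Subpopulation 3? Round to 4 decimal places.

Posterior ∝ prior × likelihood, so P(k | x) ∝ P(Z=k) f_k(x); normalise over all components.
Component likelihoods at x = 1.16 years:
  f_1 = 0.287758
  f_2 = 0.183771
  f_3 = 0.108785
Prior × likelihood for each component:
  P(Z=1)·f_1 = 0.47 × 0.287758 = 0.135246
  P(Z=2)·f_2 = 0.17 × 0.183771 = 0.0312411
  P(Z=3)·f_3 = 0.36 × 0.108785 = 0.0391626
Denominator: 0.135246 + 0.0312411 + 0.0391626 = 0.20565
So the posterior for Subpopulation 3 is 0.0391626 / 0.20565 ≈ 0.1904.

0.1904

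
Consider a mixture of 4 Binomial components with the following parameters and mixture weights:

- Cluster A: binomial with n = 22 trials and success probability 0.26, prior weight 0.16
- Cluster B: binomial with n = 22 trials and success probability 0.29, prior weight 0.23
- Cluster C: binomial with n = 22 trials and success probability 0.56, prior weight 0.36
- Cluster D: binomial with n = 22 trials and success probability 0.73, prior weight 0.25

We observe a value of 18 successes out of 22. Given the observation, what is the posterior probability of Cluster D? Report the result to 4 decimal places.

By Bayes' theorem, P(k | x) = P(Z=k) f_k(x) / Σ_j P(Z=j) f_j(x).
Binomial probabilities:
  f_A = C(22,18)·0.26^18·0.74^4 = 7315·2.94795e-11·0.299866 = 6.46638e-08
  f_B = C(22,18)·0.29^18·0.71^4 = 7315·2.10457e-10·0.254117 = 3.91212e-07
  f_C = C(22,18)·0.56^18·0.44^4 = 7315·2.93349e-05·0.037481 = 0.00804284
  f_D = C(22,18)·0.73^18·0.27^4 = 7315·0.00346586·0.00531441 = 0.134735
Prior × likelihood for each component:
  P(Z=A)·f_A = 0.16 × 6.46638e-08 = 1.03462e-08
  P(Z=B)·f_B = 0.23 × 3.91212e-07 = 8.99787e-08
  P(Z=C)·f_C = 0.36 × 0.00804284 = 0.00289542
  P(Z=D)·f_D = 0.25 × 0.134735 = 0.0336838
Denominator: 1.03462e-08 + 8.99787e-08 + 0.00289542 + 0.0336838 = 0.0365793
Responsibility of Cluster D: 0.0336838 / 0.0365793 ≈ 0.9208

0.9208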